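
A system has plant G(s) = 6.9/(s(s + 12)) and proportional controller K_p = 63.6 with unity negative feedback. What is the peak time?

Closed-loop characteristic equation: s² + 12s + 438.8 = 0, so ω_n = 20.95 rad/s and ζ = 12/(2·20.95) = 0.2864.
Damped frequency ω_d = ω_n√(1−ζ²) = 20.07 rad/s, so peak time T_p = π/ω_d = 0.157 s.

T_p = 0.157 s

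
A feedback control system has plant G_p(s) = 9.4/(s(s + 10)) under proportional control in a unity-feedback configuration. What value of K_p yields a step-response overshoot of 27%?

From %OS = 100·exp(−πζ/√(1−ζ²)) = 27%, ζ = −ln(0.27)/√(π²+ln²(0.27)) = 0.3847.
Characteristic equation s² + 10s + 9.4K_p = 0 gives ζ = 10/(2√(9.4K_p)).
Setting ζ = 0.3847: √(9.4K_p) = 10/(2·0.3847) = 13, so K_p = 168.9/9.4 = 18.

K_p = 18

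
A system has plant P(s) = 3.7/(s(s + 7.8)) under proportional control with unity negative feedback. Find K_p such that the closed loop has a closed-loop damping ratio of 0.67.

K_p = 9.16

Closed-loop characteristic equation: s² + 7.8s + K_p·3.7 = 0.
So ω_n = √(3.7K_p) and 2ζω_n = 7.8, giving ζ = 7.8/(2√(3.7K_p)).
Setting ζ = 0.67: √(3.7K_p) = 7.8/(2·0.67) = 5.821, so K_p = 33.88/3.7 = 9.16.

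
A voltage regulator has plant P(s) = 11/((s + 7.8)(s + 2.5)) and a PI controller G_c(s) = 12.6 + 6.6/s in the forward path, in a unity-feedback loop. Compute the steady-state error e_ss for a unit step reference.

0

The open loop G_c(s)P(s) has a pole at the origin (type 1), so the static position error constant is infinite and e_ss = 1/(1+∞) = 0.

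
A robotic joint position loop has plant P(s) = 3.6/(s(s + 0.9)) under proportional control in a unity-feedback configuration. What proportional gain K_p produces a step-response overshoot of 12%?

K_p = 0.18

From %OS = 100·exp(−πζ/√(1−ζ²)) = 12%, ζ = −ln(0.12)/√(π²+ln²(0.12)) = 0.5594.
Characteristic equation s² + 0.9s + 3.6K_p = 0 gives ζ = 0.9/(2√(3.6K_p)).
Setting ζ = 0.5594: √(3.6K_p) = 0.9/(2·0.5594) = 0.8044, so K_p = 0.6471/3.6 = 0.18.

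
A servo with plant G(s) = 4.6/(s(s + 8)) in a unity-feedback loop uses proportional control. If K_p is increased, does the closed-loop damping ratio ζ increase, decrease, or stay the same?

decrease

ζ = 8/(2√(4.6K_p)); increasing K_p raises the denominator, so ζ falls.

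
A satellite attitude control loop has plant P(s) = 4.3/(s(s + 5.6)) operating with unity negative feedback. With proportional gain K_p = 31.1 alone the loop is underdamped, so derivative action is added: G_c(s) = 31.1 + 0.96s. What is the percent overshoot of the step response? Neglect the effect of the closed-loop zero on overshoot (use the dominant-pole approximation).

23.3%

Forward path: (31.1 + 0.96s)·4.3/(s(s+5.6)). The closed-loop characteristic equation is s² + (5.6 + 4.3·0.96)s + 4.3·31.1 = 0.
That is s² + 9.728s + 133.7 = 0, so ω_n = 11.56 rad/s and ζ = 9.728/(2·11.56) = 0.4206.
%OS = 100·exp(−πζ/√(1−ζ²)) = 23.3%.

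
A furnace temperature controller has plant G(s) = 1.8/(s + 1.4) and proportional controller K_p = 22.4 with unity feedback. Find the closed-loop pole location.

s = -41.72

Closed-loop transfer function: T(s) = K_p·G(s)/(1 + K_p·G(s)) = 40.32/(s + 1.4 + 40.32) = 40.32/(s + 41.72).
The closed-loop pole is at s = −41.72.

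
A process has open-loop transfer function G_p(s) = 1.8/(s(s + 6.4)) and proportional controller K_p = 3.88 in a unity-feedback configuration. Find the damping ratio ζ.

1 + K_p·G_p(s) = 0 gives s² + 6.4s + 6.984 = 0.
Matching s² + 2ζω_n s + ω_n²: ω_n = √6.984 = 2.643 rad/s and 2ζω_n = 6.4, so ζ = 6.4/(2·2.643) = 1.21.

ζ = 1.21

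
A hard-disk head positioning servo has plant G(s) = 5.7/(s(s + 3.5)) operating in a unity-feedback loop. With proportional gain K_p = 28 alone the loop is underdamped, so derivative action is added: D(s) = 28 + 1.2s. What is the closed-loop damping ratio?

ζ = 0.409

Forward path: (28 + 1.2s)·5.7/(s(s+3.5)). The closed-loop characteristic equation is s² + (3.5 + 5.7·1.2)s + 5.7·28 = 0.
That is s² + 10.34s + 159.6 = 0, so ω_n = 12.63 rad/s and ζ = 10.34/(2·12.63) = 0.4092.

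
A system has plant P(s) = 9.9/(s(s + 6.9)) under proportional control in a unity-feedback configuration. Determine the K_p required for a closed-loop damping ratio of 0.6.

K_p = 3.34

Closed-loop characteristic equation: s² + 6.9s + K_p·9.9 = 0.
So ω_n = √(9.9K_p) and 2ζω_n = 6.9, giving ζ = 6.9/(2√(9.9K_p)).
Setting ζ = 0.6: √(9.9K_p) = 6.9/(2·0.6) = 5.75, so K_p = 33.06/9.9 = 3.34.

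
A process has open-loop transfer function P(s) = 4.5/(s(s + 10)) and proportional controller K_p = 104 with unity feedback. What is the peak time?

T_p = 0.149 s

From 1 + K_pP(s) = 0: s² + 10s + 468 = 0 ⇒ ω_n = 21.63, ζ = 0.2311.
Damped frequency ω_d = ω_n√(1−ζ²) = 21.05 rad/s, so peak time T_p = π/ω_d = 0.149 s.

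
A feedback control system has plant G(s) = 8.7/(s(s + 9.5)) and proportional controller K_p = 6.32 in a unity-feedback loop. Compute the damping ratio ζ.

With unity feedback the closed-loop characteristic equation is s² + 9.5s + 6.32·8.7 = s² + 9.5s + 54.98 = 0.
So ω_n² = 54.98 ⇒ ω_n = 7.415 rad/s, and ζ = 9.5/(2ω_n) = 0.641.

ζ = 0.641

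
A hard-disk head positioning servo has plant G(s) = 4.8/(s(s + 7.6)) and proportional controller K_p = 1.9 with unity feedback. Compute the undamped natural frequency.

ω_n = 3.02 rad/s

The closed-loop denominator is s(s+7.6) + 1.9·4.8 = s² + 7.6s + 9.12.
Matching s² + 2ζω_n s + ω_n²: ω_n = √9.12 = 3.02 rad/s and 2ζω_n = 7.6, so ζ = 7.6/(2·3.02) = 1.26.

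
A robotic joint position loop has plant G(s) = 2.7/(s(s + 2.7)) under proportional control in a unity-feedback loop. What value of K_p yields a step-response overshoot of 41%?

From %OS = 100·exp(−πζ/√(1−ζ²)) = 41%, ζ = −ln(0.41)/√(π²+ln²(0.41)) = 0.273.
Characteristic equation s² + 2.7s + 2.7K_p = 0 gives ζ = 2.7/(2√(2.7K_p)).
Setting ζ = 0.273: √(2.7K_p) = 2.7/(2·0.273) = 4.945, so K_p = 24.45/2.7 = 9.06.

K_p = 9.06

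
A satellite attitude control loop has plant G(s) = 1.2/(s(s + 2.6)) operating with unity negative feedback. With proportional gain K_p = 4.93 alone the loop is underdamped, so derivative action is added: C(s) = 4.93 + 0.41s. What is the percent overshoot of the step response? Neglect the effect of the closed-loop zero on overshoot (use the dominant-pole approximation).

Forward path: (4.93 + 0.41s)·1.2/(s(s+2.6)). The closed-loop characteristic equation is s² + (2.6 + 1.2·0.41)s + 1.2·4.93 = 0.
That is s² + 3.092s + 5.916 = 0, so ω_n = 2.432 rad/s and ζ = 3.092/(2·2.432) = 0.6356.
%OS = 100·exp(−πζ/√(1−ζ²)) = 7.53%.

7.53%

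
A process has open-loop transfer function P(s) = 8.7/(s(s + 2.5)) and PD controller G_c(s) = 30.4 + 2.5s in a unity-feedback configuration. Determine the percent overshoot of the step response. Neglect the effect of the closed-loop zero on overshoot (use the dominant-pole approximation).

Forward path: (30.4 + 2.5s)·8.7/(s(s+2.5)). The closed-loop characteristic equation is s² + (2.5 + 8.7·2.5)s + 8.7·30.4 = 0.
That is s² + 24.25s + 264.5 = 0, so ω_n = 16.26 rad/s and ζ = 24.25/(2·16.26) = 0.7456.
%OS = 100·exp(−πζ/√(1−ζ²)) = 2.98%.

2.98%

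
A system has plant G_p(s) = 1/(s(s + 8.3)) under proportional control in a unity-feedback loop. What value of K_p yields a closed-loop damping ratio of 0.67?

Closed-loop characteristic equation: s² + 8.3s + K_p·1 = 0.
So ω_n = √(1K_p) and 2ζω_n = 8.3, giving ζ = 8.3/(2√(1K_p)).
Setting ζ = 0.67: √(1K_p) = 8.3/(2·0.67) = 6.194, so K_p = 38.37/1 = 38.4.

K_p = 38.4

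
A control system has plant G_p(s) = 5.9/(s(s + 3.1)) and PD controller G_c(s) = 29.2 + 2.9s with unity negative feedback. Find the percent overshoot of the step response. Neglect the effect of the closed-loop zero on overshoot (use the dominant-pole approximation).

2.26%

Forward path: (29.2 + 2.9s)·5.9/(s(s+3.1)). The closed-loop characteristic equation is s² + (3.1 + 5.9·2.9)s + 5.9·29.2 = 0.
That is s² + 20.21s + 172.3 = 0, so ω_n = 13.13 rad/s and ζ = 20.21/(2·13.13) = 0.7699.
%OS = 100·exp(−πζ/√(1−ζ²)) = 2.26%.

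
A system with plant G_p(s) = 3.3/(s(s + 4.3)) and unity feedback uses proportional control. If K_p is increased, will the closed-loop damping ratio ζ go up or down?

decrease

ζ = 4.3/(2√(3.3K_p)); increasing K_p raises the denominator, so ζ falls.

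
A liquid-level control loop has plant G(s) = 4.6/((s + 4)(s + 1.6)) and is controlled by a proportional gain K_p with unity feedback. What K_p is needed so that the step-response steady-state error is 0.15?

For a type-0 loop with proportional control, e_ss = 1/(1 + K_p·G(0)).
G(0) = 0.7187. Require 1/(1 + K_p·0.7187) = 0.15, so 1 + 0.7187·K_p = 6.667.
K_p = (6.667 − 1)/0.7187 = 7.88.

K_p = 7.88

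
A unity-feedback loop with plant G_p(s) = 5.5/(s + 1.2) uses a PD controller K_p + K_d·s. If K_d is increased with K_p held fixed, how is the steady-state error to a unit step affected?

unchanged

At s = 0 the derivative term contributes nothing: C(0) = K_p regardless of K_d, so K_pos = K_p·G_p(0) and e_ss are unchanged.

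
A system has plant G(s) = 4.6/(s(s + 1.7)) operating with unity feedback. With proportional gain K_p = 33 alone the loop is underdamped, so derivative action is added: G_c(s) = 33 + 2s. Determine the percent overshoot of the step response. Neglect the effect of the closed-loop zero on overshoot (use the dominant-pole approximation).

Forward path: (33 + 2s)·4.6/(s(s+1.7)). The closed-loop characteristic equation is s² + (1.7 + 4.6·2)s + 4.6·33 = 0.
That is s² + 10.9s + 151.8 = 0, so ω_n = 12.32 rad/s and ζ = 10.9/(2·12.32) = 0.4423.
%OS = 100·exp(−πζ/√(1−ζ²)) = 21.2%.

21.2%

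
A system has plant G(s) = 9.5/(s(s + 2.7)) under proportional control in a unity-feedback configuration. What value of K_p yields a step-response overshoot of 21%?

K_p = 0.969

From %OS = 100·exp(−πζ/√(1−ζ²)) = 21%, ζ = −ln(0.21)/√(π²+ln²(0.21)) = 0.4449.
Characteristic equation s² + 2.7s + 9.5K_p = 0 gives ζ = 2.7/(2√(9.5K_p)).
Setting ζ = 0.4449: √(9.5K_p) = 2.7/(2·0.4449) = 3.034, so K_p = 9.208/9.5 = 0.969.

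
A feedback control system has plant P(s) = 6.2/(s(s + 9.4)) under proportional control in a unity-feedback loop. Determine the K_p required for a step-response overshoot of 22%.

K_p = 18.9

From %OS = 100·exp(−πζ/√(1−ζ²)) = 22%, ζ = −ln(0.22)/√(π²+ln²(0.22)) = 0.4342.
Characteristic equation s² + 9.4s + 6.2K_p = 0 gives ζ = 9.4/(2√(6.2K_p)).
Setting ζ = 0.4342: √(6.2K_p) = 9.4/(2·0.4342) = 10.83, so K_p = 117.2/6.2 = 18.9.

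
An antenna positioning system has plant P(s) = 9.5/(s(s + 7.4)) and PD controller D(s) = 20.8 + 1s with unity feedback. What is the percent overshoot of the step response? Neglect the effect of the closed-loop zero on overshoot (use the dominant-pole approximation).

Forward path: (20.8 + 1s)·9.5/(s(s+7.4)). The closed-loop characteristic equation is s² + (7.4 + 9.5·1)s + 9.5·20.8 = 0.
That is s² + 16.9s + 197.6 = 0, so ω_n = 14.06 rad/s and ζ = 16.9/(2·14.06) = 0.6011.
%OS = 100·exp(−πζ/√(1−ζ²)) = 9.41%.

9.41%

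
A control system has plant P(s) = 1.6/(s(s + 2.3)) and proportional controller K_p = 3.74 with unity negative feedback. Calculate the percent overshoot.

The closed-loop denominator s² + 2.3s + 5.984 gives ω_n = √5.984 = 2.446 and ζ = 2.3/(2ω_n) = 0.4701.
%OS = 100·exp(−πζ/√(1−ζ²)) = 100·exp(−π·0.4701/√0.779) = 18.8%.

18.8%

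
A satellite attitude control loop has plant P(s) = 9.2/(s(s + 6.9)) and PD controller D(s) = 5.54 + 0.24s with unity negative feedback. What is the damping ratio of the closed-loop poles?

ζ = 0.638

Forward path: (5.54 + 0.24s)·9.2/(s(s+6.9)). The closed-loop characteristic equation is s² + (6.9 + 9.2·0.24)s + 9.2·5.54 = 0.
That is s² + 9.108s + 50.97 = 0, so ω_n = 7.139 rad/s and ζ = 9.108/(2·7.139) = 0.6379.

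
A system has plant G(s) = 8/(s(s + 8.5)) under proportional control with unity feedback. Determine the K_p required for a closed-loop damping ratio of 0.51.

Closed-loop characteristic equation: s² + 8.5s + K_p·8 = 0.
So ω_n = √(8K_p) and 2ζω_n = 8.5, giving ζ = 8.5/(2√(8K_p)).
Setting ζ = 0.51: √(8K_p) = 8.5/(2·0.51) = 8.333, so K_p = 69.44/8 = 8.68.

K_p = 8.68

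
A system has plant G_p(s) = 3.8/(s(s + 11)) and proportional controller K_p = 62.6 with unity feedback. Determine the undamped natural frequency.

ω_n = 15.4 rad/s

1 + K_p·G_p(s) = 0 gives s² + 11s + 237.9 = 0.
So ω_n² = 237.9 ⇒ ω_n = 15.42 rad/s, and ζ = 11/(2ω_n) = 0.357.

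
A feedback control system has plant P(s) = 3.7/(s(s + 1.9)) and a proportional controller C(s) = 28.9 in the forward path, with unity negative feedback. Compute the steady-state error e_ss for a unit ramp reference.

The loop has one pole at the origin (type 1). Velocity error constant K_v = lim_{s→0} s·C(s)P(s) = 28.9·3.7/1.9 = 56.28.
Steady-state error to a unit ramp: e_ss = 1/K_v = 0.0178.

0.0178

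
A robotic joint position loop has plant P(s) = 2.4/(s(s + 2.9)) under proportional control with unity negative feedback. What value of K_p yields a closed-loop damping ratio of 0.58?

Closed-loop characteristic equation: s² + 2.9s + K_p·2.4 = 0.
So ω_n = √(2.4K_p) and 2ζω_n = 2.9, giving ζ = 2.9/(2√(2.4K_p)).
Setting ζ = 0.58: √(2.4K_p) = 2.9/(2·0.58) = 2.5, so K_p = 6.25/2.4 = 2.6.

K_p = 2.6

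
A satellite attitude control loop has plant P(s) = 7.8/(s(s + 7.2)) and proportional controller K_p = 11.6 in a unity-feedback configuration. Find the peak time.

T_p = 0.357 s

Closed-loop characteristic equation: s² + 7.2s + 90.48 = 0, so ω_n = 9.512 rad/s and ζ = 7.2/(2·9.512) = 0.3785.
Damped frequency ω_d = ω_n√(1−ζ²) = 8.805 rad/s, so peak time T_p = π/ω_d = 0.357 s.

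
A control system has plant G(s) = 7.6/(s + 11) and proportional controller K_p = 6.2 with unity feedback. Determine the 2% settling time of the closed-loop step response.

T_s ≈ 0.0688 s

Closed-loop transfer function: T(s) = K_p·G(s)/(1 + K_p·G(s)) = 47.12/(s + 11 + 47.12) = 47.12/(s + 58.12).
Time constant τ = 1/58.12 = 0.01721 s, so the 2% settling time is about 4τ = 0.0688 s.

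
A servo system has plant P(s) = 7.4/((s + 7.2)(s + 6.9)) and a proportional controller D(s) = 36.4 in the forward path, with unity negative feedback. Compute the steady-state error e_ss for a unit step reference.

The loop is type 0. Static position error constant K_pos = D(0)·P(0) = 36.4·0.149 = 5.422.
Steady-state error to a unit step: e_ss = 1/(1+K_pos) = 1/6.422 = 0.156.

0.156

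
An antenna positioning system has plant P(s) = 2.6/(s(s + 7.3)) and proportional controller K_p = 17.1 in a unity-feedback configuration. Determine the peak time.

The closed-loop denominator s² + 7.3s + 44.46 gives ω_n = √44.46 = 6.668 and ζ = 7.3/(2ω_n) = 0.5474.
Damped frequency ω_d = ω_n√(1−ζ²) = 5.58 rad/s, so peak time T_p = π/ω_d = 0.563 s.

T_p = 0.563 s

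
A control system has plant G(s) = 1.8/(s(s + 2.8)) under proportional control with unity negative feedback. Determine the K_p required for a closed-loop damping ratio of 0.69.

K_p = 2.29

Closed-loop characteristic equation: s² + 2.8s + K_p·1.8 = 0.
So ω_n = √(1.8K_p) and 2ζω_n = 2.8, giving ζ = 2.8/(2√(1.8K_p)).
Setting ζ = 0.69: √(1.8K_p) = 2.8/(2·0.69) = 2.029, so K_p = 4.117/1.8 = 2.29.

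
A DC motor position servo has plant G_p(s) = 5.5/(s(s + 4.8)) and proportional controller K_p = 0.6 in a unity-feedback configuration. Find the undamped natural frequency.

ω_n = 1.82 rad/s

The closed-loop denominator is s(s+4.8) + 0.6·5.5 = s² + 4.8s + 3.3.
Matching s² + 2ζω_n s + ω_n²: ω_n = √3.3 = 1.817 rad/s and 2ζω_n = 4.8, so ζ = 4.8/(2·1.817) = 1.32.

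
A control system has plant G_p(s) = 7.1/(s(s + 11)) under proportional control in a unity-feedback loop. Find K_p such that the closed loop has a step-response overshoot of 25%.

K_p = 26.1

From %OS = 100·exp(−πζ/√(1−ζ²)) = 25%, ζ = −ln(0.25)/√(π²+ln²(0.25)) = 0.4037.
Characteristic equation s² + 11s + 7.1K_p = 0 gives ζ = 11/(2√(7.1K_p)).
Setting ζ = 0.4037: √(7.1K_p) = 11/(2·0.4037) = 13.62, so K_p = 185.6/7.1 = 26.1.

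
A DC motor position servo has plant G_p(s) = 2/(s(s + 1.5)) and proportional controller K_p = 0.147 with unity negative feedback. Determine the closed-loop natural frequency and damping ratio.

ω_n = 0.542 rad/s, ζ = 1.38

With unity feedback the closed-loop characteristic equation is s² + 1.5s + 0.147·2 = s² + 1.5s + 0.294 = 0.
So ω_n² = 0.294 ⇒ ω_n = 0.5422 rad/s, and ζ = 1.5/(2ω_n) = 1.38.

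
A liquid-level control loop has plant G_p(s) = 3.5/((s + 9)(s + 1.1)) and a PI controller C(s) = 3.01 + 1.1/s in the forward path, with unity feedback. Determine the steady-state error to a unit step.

0

The open loop C(s)G_p(s) has a pole at the origin (type 1), so the static position error constant is infinite and e_ss = 1/(1+∞) = 0.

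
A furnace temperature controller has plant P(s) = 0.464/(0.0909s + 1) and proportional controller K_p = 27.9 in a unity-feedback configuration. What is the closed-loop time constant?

τ = 0.00652 s

Closed loop: T(s) = K_p·P/(1+K_p·P) = 12.95/(0.0909s + 1 + 12.95), with pole at s = −(1 + 12.95)/0.0909 = −153.4.
Closed-loop time constant τ = 1/153.4 = 0.00652 s.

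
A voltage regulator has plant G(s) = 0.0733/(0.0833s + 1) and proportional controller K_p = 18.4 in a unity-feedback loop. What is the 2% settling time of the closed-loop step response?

T_s ≈ 0.142 s

Closed loop: T(s) = K_p·G/(1+K_p·G) = 1.349/(0.0833s + 1 + 1.349), with pole at s = −(1 + 1.349)/0.0833 = −28.2.
τ = 1/28.2 = 0.03547 s, so 2% settling time ≈ 4τ = 0.142 s.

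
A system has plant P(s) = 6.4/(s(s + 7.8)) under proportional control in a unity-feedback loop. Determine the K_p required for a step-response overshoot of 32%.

K_p = 20.4

From %OS = 100·exp(−πζ/√(1−ζ²)) = 32%, ζ = −ln(0.32)/√(π²+ln²(0.32)) = 0.341.
Characteristic equation s² + 7.8s + 6.4K_p = 0 gives ζ = 7.8/(2√(6.4K_p)).
Setting ζ = 0.341: √(6.4K_p) = 7.8/(2·0.341) = 11.44, so K_p = 130.8/6.4 = 20.4.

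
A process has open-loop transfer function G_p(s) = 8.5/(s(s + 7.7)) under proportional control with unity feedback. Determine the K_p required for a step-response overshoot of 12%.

K_p = 5.57

From %OS = 100·exp(−πζ/√(1−ζ²)) = 12%, ζ = −ln(0.12)/√(π²+ln²(0.12)) = 0.5594.
Characteristic equation s² + 7.7s + 8.5K_p = 0 gives ζ = 7.7/(2√(8.5K_p)).
Setting ζ = 0.5594: √(8.5K_p) = 7.7/(2·0.5594) = 6.882, so K_p = 47.36/8.5 = 5.57.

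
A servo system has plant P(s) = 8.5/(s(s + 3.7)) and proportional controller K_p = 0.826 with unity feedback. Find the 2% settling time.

From 1 + K_pP(s) = 0: s² + 3.7s + 7.021 = 0 ⇒ ω_n = 2.65, ζ = 0.6982.
2% settling time T_s ≈ 4/(ζω_n) = 4/1.85 = 2.16 s.

T_s ≈ 2.16 s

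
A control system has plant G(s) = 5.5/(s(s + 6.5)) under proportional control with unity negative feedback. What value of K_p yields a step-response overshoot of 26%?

K_p = 12.4

From %OS = 100·exp(−πζ/√(1−ζ²)) = 26%, ζ = −ln(0.26)/√(π²+ln²(0.26)) = 0.3941.
Characteristic equation s² + 6.5s + 5.5K_p = 0 gives ζ = 6.5/(2√(5.5K_p)).
Setting ζ = 0.3941: √(5.5K_p) = 6.5/(2·0.3941) = 8.247, so K_p = 68.01/5.5 = 12.4.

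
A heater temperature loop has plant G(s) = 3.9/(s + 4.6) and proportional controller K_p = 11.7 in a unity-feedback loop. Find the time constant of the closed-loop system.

τ = 0.0199 s

Closed-loop transfer function: T(s) = K_p·G(s)/(1 + K_p·G(s)) = 45.63/(s + 4.6 + 45.63) = 45.63/(s + 50.23).
Time constant τ = 1/50.23 = 0.0199 s.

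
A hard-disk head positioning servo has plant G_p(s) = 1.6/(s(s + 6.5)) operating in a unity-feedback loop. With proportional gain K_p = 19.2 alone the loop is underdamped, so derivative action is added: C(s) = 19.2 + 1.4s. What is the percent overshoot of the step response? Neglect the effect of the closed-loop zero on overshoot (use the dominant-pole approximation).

1.78%

Forward path: (19.2 + 1.4s)·1.6/(s(s+6.5)). The closed-loop characteristic equation is s² + (6.5 + 1.6·1.4)s + 1.6·19.2 = 0.
That is s² + 8.74s + 30.72 = 0, so ω_n = 5.543 rad/s and ζ = 8.74/(2·5.543) = 0.7884.
%OS = 100·exp(−πζ/√(1−ζ²)) = 1.78%.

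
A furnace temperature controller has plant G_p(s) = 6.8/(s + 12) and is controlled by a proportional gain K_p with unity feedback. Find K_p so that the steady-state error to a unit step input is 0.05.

The loop is type 0, so e_ss(step) = 1/(1 + K_pos) with K_pos = K_p·G_p(0).
G_p(0) = 0.5667. Require 1/(1 + K_p·0.5667) = 0.05, so 1 + 0.5667·K_p = 20.
K_p = (20 − 1)/0.5667 = 33.5.

K_p = 33.5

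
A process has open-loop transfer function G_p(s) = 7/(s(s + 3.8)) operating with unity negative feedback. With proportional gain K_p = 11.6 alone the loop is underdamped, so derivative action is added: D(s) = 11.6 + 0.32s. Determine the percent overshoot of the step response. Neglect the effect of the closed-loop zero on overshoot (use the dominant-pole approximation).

Forward path: (11.6 + 0.32s)·7/(s(s+3.8)). The closed-loop characteristic equation is s² + (3.8 + 7·0.32)s + 7·11.6 = 0.
That is s² + 6.04s + 81.2 = 0, so ω_n = 9.011 rad/s and ζ = 6.04/(2·9.011) = 0.3351.
%OS = 100·exp(−πζ/√(1−ζ²)) = 32.7%.

32.7%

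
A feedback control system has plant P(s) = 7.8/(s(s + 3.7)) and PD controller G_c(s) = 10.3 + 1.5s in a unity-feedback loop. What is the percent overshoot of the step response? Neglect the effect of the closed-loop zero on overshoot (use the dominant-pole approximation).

Forward path: (10.3 + 1.5s)·7.8/(s(s+3.7)). The closed-loop characteristic equation is s² + (3.7 + 7.8·1.5)s + 7.8·10.3 = 0.
That is s² + 15.4s + 80.34 = 0, so ω_n = 8.963 rad/s and ζ = 15.4/(2·8.963) = 0.8591.
%OS = 100·exp(−πζ/√(1−ζ²)) = 0.513%.

0.513%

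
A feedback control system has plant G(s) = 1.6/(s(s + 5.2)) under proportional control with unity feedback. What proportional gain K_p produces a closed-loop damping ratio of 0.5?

Closed-loop characteristic equation: s² + 5.2s + K_p·1.6 = 0.
So ω_n = √(1.6K_p) and 2ζω_n = 5.2, giving ζ = 5.2/(2√(1.6K_p)).
Setting ζ = 0.5: √(1.6K_p) = 5.2/(2·0.5) = 5.2, so K_p = 27.04/1.6 = 16.9.

K_p = 16.9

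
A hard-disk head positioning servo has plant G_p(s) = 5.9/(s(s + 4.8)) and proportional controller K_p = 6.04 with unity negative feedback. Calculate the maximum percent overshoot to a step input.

Closed-loop characteristic equation: s² + 4.8s + 35.64 = 0, so ω_n = 5.97 rad/s and ζ = 4.8/(2·5.97) = 0.402.
%OS = 100·exp(−πζ/√(1−ζ²)) = 100·exp(−π·0.402/√0.8384) = 25.2%.

25.2%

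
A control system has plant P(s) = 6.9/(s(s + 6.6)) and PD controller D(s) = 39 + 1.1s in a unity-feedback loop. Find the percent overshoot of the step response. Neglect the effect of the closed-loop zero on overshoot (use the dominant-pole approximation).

22.2%

Forward path: (39 + 1.1s)·6.9/(s(s+6.6)). The closed-loop characteristic equation is s² + (6.6 + 6.9·1.1)s + 6.9·39 = 0.
That is s² + 14.19s + 269.1 = 0, so ω_n = 16.4 rad/s and ζ = 14.19/(2·16.4) = 0.4325.
%OS = 100·exp(−πζ/√(1−ζ²)) = 22.2%.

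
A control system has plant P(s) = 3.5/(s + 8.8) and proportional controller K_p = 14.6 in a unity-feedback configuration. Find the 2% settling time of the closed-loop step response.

Closed-loop transfer function: T(s) = K_p·P(s)/(1 + K_p·P(s)) = 51.1/(s + 8.8 + 51.1) = 51.1/(s + 59.9).
Time constant τ = 1/59.9 = 0.01669 s, so the 2% settling time is about 4τ = 0.0668 s.

T_s ≈ 0.0668 s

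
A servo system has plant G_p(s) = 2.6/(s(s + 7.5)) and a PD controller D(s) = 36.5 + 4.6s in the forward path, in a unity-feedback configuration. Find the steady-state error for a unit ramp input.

0.079

The loop has one pole at the origin (type 1). Velocity error constant K_v = lim_{s→0} s·D(s)G_p(s) = 36.5·2.6/7.5 = 12.65.
Steady-state error to a unit ramp: e_ss = 1/K_v = 0.079.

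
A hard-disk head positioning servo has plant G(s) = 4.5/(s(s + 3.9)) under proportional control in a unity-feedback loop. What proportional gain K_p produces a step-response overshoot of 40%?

K_p = 10.8

From %OS = 100·exp(−πζ/√(1−ζ²)) = 40%, ζ = −ln(0.4)/√(π²+ln²(0.4)) = 0.28.
Characteristic equation s² + 3.9s + 4.5K_p = 0 gives ζ = 3.9/(2√(4.5K_p)).
Setting ζ = 0.28: √(4.5K_p) = 3.9/(2·0.28) = 6.964, so K_p = 48.5/4.5 = 10.8.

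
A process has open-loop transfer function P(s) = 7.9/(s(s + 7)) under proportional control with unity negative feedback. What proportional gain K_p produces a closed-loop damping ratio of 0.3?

Closed-loop characteristic equation: s² + 7s + K_p·7.9 = 0.
So ω_n = √(7.9K_p) and 2ζω_n = 7, giving ζ = 7/(2√(7.9K_p)).
Setting ζ = 0.3: √(7.9K_p) = 7/(2·0.3) = 11.67, so K_p = 136.1/7.9 = 17.2.

K_p = 17.2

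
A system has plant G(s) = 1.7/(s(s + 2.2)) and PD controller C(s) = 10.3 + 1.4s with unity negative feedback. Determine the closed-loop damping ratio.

Forward path: (10.3 + 1.4s)·1.7/(s(s+2.2)). The closed-loop characteristic equation is s² + (2.2 + 1.7·1.4)s + 1.7·10.3 = 0.
That is s² + 4.58s + 17.51 = 0, so ω_n = 4.184 rad/s and ζ = 4.58/(2·4.184) = 0.5473.

ζ = 0.547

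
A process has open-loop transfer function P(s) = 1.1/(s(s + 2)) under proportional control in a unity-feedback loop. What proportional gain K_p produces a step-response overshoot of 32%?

K_p = 7.82

From %OS = 100·exp(−πζ/√(1−ζ²)) = 32%, ζ = −ln(0.32)/√(π²+ln²(0.32)) = 0.341.
Characteristic equation s² + 2s + 1.1K_p = 0 gives ζ = 2/(2√(1.1K_p)).
Setting ζ = 0.341: √(1.1K_p) = 2/(2·0.341) = 2.933, so K_p = 8.602/1.1 = 7.82.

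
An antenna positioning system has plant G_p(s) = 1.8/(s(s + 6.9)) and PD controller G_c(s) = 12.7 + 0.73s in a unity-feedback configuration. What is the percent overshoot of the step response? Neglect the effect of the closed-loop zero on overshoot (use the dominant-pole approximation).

Forward path: (12.7 + 0.73s)·1.8/(s(s+6.9)). The closed-loop characteristic equation is s² + (6.9 + 1.8·0.73)s + 1.8·12.7 = 0.
That is s² + 8.214s + 22.86 = 0, so ω_n = 4.781 rad/s and ζ = 8.214/(2·4.781) = 0.859.
%OS = 100·exp(−πζ/√(1−ζ²)) = 0.514%.

0.514%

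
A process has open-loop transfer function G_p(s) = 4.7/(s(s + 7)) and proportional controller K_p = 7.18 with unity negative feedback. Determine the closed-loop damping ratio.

With unity feedback the closed-loop characteristic equation is s² + 7s + 7.18·4.7 = s² + 7s + 33.75 = 0.
So ω_n² = 33.75 ⇒ ω_n = 5.809 rad/s, and ζ = 7/(2ω_n) = 0.602.

ζ = 0.602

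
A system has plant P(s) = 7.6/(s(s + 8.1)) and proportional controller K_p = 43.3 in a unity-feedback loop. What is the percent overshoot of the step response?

48.7%

From 1 + K_pP(s) = 0: s² + 8.1s + 329.1 = 0 ⇒ ω_n = 18.14, ζ = 0.2233.
%OS = 100·exp(−πζ/√(1−ζ²)) = 100·exp(−π·0.2233/√0.9502) = 48.7%.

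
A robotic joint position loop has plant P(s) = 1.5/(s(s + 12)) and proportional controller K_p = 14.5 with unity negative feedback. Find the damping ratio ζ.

1 + K_p·P(s) = 0 gives s² + 12s + 21.75 = 0.
So ω_n² = 21.75 ⇒ ω_n = 4.664 rad/s, and ζ = 12/(2ω_n) = 1.29.

ζ = 1.29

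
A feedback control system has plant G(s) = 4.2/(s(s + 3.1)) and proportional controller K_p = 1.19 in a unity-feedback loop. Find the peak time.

Closed-loop characteristic equation: s² + 3.1s + 4.998 = 0, so ω_n = 2.236 rad/s and ζ = 3.1/(2·2.236) = 0.6933.
Damped frequency ω_d = ω_n√(1−ζ²) = 1.611 rad/s, so peak time T_p = π/ω_d = 1.95 s.

T_p = 1.95 s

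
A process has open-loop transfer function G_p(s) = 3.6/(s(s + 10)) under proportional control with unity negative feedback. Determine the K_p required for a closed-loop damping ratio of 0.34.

Closed-loop characteristic equation: s² + 10s + K_p·3.6 = 0.
So ω_n = √(3.6K_p) and 2ζω_n = 10, giving ζ = 10/(2√(3.6K_p)).
Setting ζ = 0.34: √(3.6K_p) = 10/(2·0.34) = 14.71, so K_p = 216.3/3.6 = 60.1.

K_p = 60.1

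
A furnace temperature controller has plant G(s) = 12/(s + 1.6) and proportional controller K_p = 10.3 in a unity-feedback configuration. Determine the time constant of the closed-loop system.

Closed-loop transfer function: T(s) = K_p·G(s)/(1 + K_p·G(s)) = 123.6/(s + 1.6 + 123.6) = 123.6/(s + 125.2).
Time constant τ = 1/125.2 = 0.00799 s.

τ = 0.00799 s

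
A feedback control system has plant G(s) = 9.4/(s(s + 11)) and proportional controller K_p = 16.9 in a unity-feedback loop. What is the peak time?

T_p = 0.277 s

From 1 + K_pG(s) = 0: s² + 11s + 158.9 = 0 ⇒ ω_n = 12.6, ζ = 0.4364.
Damped frequency ω_d = ω_n√(1−ζ²) = 11.34 rad/s, so peak time T_p = π/ω_d = 0.277 s.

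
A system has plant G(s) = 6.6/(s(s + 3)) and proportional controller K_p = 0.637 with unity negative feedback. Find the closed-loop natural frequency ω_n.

ω_n = 2.05 rad/s

1 + K_p·G(s) = 0 gives s² + 3s + 4.204 = 0.
So ω_n² = 4.204 ⇒ ω_n = 2.05 rad/s, and ζ = 3/(2ω_n) = 0.732.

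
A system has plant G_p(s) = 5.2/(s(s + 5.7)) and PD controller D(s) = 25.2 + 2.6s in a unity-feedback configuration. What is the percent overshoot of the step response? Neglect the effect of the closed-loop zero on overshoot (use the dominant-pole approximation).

Forward path: (25.2 + 2.6s)·5.2/(s(s+5.7)). The closed-loop characteristic equation is s² + (5.7 + 5.2·2.6)s + 5.2·25.2 = 0.
That is s² + 19.22s + 131 = 0, so ω_n = 11.45 rad/s and ζ = 19.22/(2·11.45) = 0.8395.
%OS = 100·exp(−πζ/√(1−ζ²)) = 0.78%.

0.78%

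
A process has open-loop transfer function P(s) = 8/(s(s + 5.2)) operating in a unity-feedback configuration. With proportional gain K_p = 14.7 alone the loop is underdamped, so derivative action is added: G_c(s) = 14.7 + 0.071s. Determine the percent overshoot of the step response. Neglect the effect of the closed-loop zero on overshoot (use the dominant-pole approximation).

Forward path: (14.7 + 0.071s)·8/(s(s+5.2)). The closed-loop characteristic equation is s² + (5.2 + 8·0.071)s + 8·14.7 = 0.
That is s² + 5.768s + 117.6 = 0, so ω_n = 10.84 rad/s and ζ = 5.768/(2·10.84) = 0.2659.
%OS = 100·exp(−πζ/√(1−ζ²)) = 42%.

42%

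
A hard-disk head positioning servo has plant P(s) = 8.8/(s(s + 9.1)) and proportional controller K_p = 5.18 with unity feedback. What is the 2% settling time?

T_s ≈ 0.879 s

The closed-loop denominator s² + 9.1s + 45.58 gives ω_n = √45.58 = 6.752 and ζ = 9.1/(2ω_n) = 0.6739.
2% settling time T_s ≈ 4/(ζω_n) = 4/4.55 = 0.879 s.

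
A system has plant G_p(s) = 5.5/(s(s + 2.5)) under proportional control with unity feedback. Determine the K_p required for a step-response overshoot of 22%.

From %OS = 100·exp(−πζ/√(1−ζ²)) = 22%, ζ = −ln(0.22)/√(π²+ln²(0.22)) = 0.4342.
Characteristic equation s² + 2.5s + 5.5K_p = 0 gives ζ = 2.5/(2√(5.5K_p)).
Setting ζ = 0.4342: √(5.5K_p) = 2.5/(2·0.4342) = 2.879, so K_p = 8.289/5.5 = 1.51.

K_p = 1.51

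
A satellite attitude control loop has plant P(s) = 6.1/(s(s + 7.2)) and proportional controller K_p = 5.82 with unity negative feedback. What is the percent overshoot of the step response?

The closed-loop denominator s² + 7.2s + 35.5 gives ω_n = √35.5 = 5.958 and ζ = 7.2/(2ω_n) = 0.6042.
%OS = 100·exp(−πζ/√(1−ζ²)) = 100·exp(−π·0.6042/√0.635) = 9.24%.

9.24%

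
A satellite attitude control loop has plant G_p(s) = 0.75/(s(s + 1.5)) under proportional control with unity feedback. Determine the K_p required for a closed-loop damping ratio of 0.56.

Closed-loop characteristic equation: s² + 1.5s + K_p·0.75 = 0.
So ω_n = √(0.75K_p) and 2ζω_n = 1.5, giving ζ = 1.5/(2√(0.75K_p)).
Setting ζ = 0.56: √(0.75K_p) = 1.5/(2·0.56) = 1.339, so K_p = 1.794/0.75 = 2.39.

K_p = 2.39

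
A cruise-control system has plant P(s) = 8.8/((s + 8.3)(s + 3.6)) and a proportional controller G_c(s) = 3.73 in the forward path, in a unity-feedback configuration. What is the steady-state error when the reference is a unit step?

0.477

The loop is type 0. Static position error constant K_pos = G_c(0)·P(0) = 3.73·0.2945 = 1.099.
Steady-state error to a unit step: e_ss = 1/(1+K_pos) = 1/2.099 = 0.477.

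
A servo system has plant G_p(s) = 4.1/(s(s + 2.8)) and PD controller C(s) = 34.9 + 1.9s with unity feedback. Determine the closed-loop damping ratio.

Forward path: (34.9 + 1.9s)·4.1/(s(s+2.8)). The closed-loop characteristic equation is s² + (2.8 + 4.1·1.9)s + 4.1·34.9 = 0.
That is s² + 10.59s + 143.1 = 0, so ω_n = 11.96 rad/s and ζ = 10.59/(2·11.96) = 0.4427.

ζ = 0.443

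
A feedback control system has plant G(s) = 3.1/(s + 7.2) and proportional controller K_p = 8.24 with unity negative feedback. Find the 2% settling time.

Closed-loop transfer function: T(s) = K_p·G(s)/(1 + K_p·G(s)) = 25.54/(s + 7.2 + 25.54) = 25.54/(s + 32.74).
Time constant τ = 1/32.74 = 0.03054 s, so the 2% settling time is about 4τ = 0.122 s.

T_s ≈ 0.122 s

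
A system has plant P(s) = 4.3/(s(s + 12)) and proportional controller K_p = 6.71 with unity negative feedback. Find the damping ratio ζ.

The closed-loop denominator is s(s+12) + 6.71·4.3 = s² + 12s + 28.85.
Matching s² + 2ζω_n s + ω_n²: ω_n = √28.85 = 5.371 rad/s and 2ζω_n = 12, so ζ = 12/(2·5.371) = 1.12.

ζ = 1.12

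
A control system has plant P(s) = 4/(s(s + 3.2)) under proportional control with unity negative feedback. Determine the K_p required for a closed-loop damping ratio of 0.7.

Closed-loop characteristic equation: s² + 3.2s + K_p·4 = 0.
So ω_n = √(4K_p) and 2ζω_n = 3.2, giving ζ = 3.2/(2√(4K_p)).
Setting ζ = 0.7: √(4K_p) = 3.2/(2·0.7) = 2.286, so K_p = 5.224/4 = 1.31.

K_p = 1.31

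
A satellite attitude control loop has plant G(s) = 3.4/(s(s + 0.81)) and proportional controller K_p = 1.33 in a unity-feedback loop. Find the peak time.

Closed-loop characteristic equation: s² + 0.81s + 4.522 = 0, so ω_n = 2.126 rad/s and ζ = 0.81/(2·2.126) = 0.1905.
Damped frequency ω_d = ω_n√(1−ζ²) = 2.088 rad/s, so peak time T_p = π/ω_d = 1.5 s.

T_p = 1.5 s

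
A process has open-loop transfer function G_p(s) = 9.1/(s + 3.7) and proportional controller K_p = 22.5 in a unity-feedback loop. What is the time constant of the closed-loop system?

τ = 0.0048 s

Closed-loop transfer function: T(s) = K_p·G_p(s)/(1 + K_p·G_p(s)) = 204.8/(s + 3.7 + 204.8) = 204.8/(s + 208.4).
Time constant τ = 1/208.4 = 0.0048 s.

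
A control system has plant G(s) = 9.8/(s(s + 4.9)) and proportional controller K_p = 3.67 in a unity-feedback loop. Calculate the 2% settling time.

From 1 + K_pG(s) = 0: s² + 4.9s + 35.97 = 0 ⇒ ω_n = 5.997, ζ = 0.4085.
2% settling time T_s ≈ 4/(ζω_n) = 4/2.45 = 1.63 s.

T_s ≈ 1.63 s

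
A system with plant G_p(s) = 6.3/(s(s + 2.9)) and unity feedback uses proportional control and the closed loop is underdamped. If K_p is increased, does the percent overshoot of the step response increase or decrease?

ζ = 2.9/(2√(6.3K_p)) decreases as K_p grows; lower damping means more overshoot.

increase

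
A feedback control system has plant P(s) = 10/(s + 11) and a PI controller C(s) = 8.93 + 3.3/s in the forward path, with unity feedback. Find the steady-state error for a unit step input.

0

The open loop C(s)P(s) has a pole at the origin (type 1), so the static position error constant is infinite and e_ss = 1/(1+∞) = 0.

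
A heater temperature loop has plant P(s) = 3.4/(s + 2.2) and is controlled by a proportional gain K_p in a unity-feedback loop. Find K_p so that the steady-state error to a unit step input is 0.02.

The loop is type 0, so e_ss(step) = 1/(1 + K_pos) with K_pos = K_p·P(0).
P(0) = 1.545. Require 1/(1 + K_p·1.545) = 0.02, so 1 + 1.545·K_p = 50.
K_p = (50 − 1)/1.545 = 31.7.

K_p = 31.7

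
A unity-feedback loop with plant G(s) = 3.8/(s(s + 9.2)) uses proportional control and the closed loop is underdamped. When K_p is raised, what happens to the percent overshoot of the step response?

increase

ζ = 9.2/(2√(3.8K_p)) decreases as K_p grows; lower damping means more overshoot.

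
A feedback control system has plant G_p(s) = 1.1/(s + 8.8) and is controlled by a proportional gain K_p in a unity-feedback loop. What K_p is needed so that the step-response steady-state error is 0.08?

K_p = 92

Steady-state error for a unit step on this type-0 loop is 1/(1 + K_p·G_p(0)).
G_p(0) = 0.125. Require 1/(1 + K_p·0.125) = 0.08, so 1 + 0.125·K_p = 12.5.
K_p = (12.5 − 1)/0.125 = 92.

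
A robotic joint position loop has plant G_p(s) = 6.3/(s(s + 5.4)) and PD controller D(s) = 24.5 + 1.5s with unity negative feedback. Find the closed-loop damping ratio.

ζ = 0.598

Forward path: (24.5 + 1.5s)·6.3/(s(s+5.4)). The closed-loop characteristic equation is s² + (5.4 + 6.3·1.5)s + 6.3·24.5 = 0.
That is s² + 14.85s + 154.3 = 0, so ω_n = 12.42 rad/s and ζ = 14.85/(2·12.42) = 0.5976.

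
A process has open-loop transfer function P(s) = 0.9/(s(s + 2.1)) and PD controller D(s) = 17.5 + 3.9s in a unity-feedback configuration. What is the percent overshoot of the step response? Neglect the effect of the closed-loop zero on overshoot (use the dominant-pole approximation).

4.33%

Forward path: (17.5 + 3.9s)·0.9/(s(s+2.1)). The closed-loop characteristic equation is s² + (2.1 + 0.9·3.9)s + 0.9·17.5 = 0.
That is s² + 5.61s + 15.75 = 0, so ω_n = 3.969 rad/s and ζ = 5.61/(2·3.969) = 0.7068.
%OS = 100·exp(−πζ/√(1−ζ²)) = 4.33%.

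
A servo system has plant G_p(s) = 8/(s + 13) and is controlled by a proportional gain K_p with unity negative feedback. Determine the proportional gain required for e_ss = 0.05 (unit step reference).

For a type-0 loop with proportional control, e_ss = 1/(1 + K_p·G_p(0)).
G_p(0) = 0.6154. Require 1/(1 + K_p·0.6154) = 0.05, so 1 + 0.6154·K_p = 20.
K_p = (20 − 1)/0.6154 = 30.9.

K_p = 30.9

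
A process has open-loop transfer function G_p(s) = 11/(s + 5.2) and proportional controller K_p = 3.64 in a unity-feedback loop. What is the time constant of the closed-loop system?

τ = 0.0221 s

Closed-loop transfer function: T(s) = K_p·G_p(s)/(1 + K_p·G_p(s)) = 40.04/(s + 5.2 + 40.04) = 40.04/(s + 45.24).
Time constant τ = 1/45.24 = 0.0221 s.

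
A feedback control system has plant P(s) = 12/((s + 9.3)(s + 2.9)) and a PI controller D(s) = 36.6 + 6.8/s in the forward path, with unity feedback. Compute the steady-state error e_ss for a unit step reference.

0

The open loop D(s)P(s) has a pole at the origin (type 1), so the static position error constant is infinite and e_ss = 1/(1+∞) = 0.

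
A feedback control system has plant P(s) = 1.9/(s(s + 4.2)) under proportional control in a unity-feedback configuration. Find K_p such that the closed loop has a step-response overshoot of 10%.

From %OS = 100·exp(−πζ/√(1−ζ²)) = 10%, ζ = −ln(0.1)/√(π²+ln²(0.1)) = 0.5912.
Characteristic equation s² + 4.2s + 1.9K_p = 0 gives ζ = 4.2/(2√(1.9K_p)).
Setting ζ = 0.5912: √(1.9K_p) = 4.2/(2·0.5912) = 3.552, so K_p = 12.62/1.9 = 6.64.

K_p = 6.64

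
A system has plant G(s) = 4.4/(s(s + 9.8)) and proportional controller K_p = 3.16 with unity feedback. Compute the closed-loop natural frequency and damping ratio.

ω_n = 3.73 rad/s, ζ = 1.31

The closed-loop denominator is s(s+9.8) + 3.16·4.4 = s² + 9.8s + 13.9.
So ω_n² = 13.9 ⇒ ω_n = 3.729 rad/s, and ζ = 9.8/(2ω_n) = 1.31.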